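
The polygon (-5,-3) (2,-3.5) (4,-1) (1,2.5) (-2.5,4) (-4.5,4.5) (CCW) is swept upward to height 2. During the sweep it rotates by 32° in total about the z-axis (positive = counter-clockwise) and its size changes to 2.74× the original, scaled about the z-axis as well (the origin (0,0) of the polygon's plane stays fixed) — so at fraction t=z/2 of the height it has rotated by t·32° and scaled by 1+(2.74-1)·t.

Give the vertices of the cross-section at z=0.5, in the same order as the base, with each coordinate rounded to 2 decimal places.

t = z/height = 0.5/2 = 0.25
s = 1 + (scale-1)·z/height = 1 + (2.74-1)·0.5/2 = 1.435000
θ = twist·z/height = 32°·0.5/2 = 8.0000° = 0.139626 rad
cos θ = 0.990268, sin θ = 0.139173 (intermediates below are computed at full precision and shown rounded to 5 d.p.)
v1: (-5,-3) → rotate → (-4.53382,-3.66667) → ×s → (-6.50603,-5.26167) → (-6.51,-5.26)
v2: (2,-3.5) → rotate → (2.46764,-3.18759) → ×s → (3.54107,-4.57419) → (3.54,-4.57)
v3: (4,-1) → rotate → (4.10025,-0.43358) → ×s → (5.88385,-0.62218) → (5.88,-0.62)
v4: (1,2.5) → rotate → (0.64234,2.61484) → ×s → (0.92175,3.75230) → (0.92,3.75)
v5: (-2.5,4) → rotate → (-3.03236,3.61314) → ×s → (-4.35144,5.18486) → (-4.35,5.18)
v6: (-4.5,4.5) → rotate → (-5.08249,3.82993) → ×s → (-7.29337,5.49595) → (-7.29,5.50)

Cross-section at z=0.5: (-6.51,-5.26) (3.54,-4.57) (5.88,-0.62) (0.92,3.75) (-4.35,5.18) (-7.29,5.50)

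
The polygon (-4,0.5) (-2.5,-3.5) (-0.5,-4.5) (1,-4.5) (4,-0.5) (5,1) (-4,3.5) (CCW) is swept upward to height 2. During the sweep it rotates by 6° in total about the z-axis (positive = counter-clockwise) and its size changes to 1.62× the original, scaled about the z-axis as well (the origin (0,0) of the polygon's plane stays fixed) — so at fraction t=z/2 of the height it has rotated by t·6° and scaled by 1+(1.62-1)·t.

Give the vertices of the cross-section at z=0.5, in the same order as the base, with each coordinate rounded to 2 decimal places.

t = z/height = 0.5/2 = 0.25
s = 1 + (scale-1)·z/height = 1 + (1.62-1)·0.5/2 = 1.155000
θ = twist·z/height = 6°·0.5/2 = 1.5000° = 0.026180 rad
cos θ = 0.999657, sin θ = 0.026177 (intermediates below are computed at full precision and shown rounded to 5 d.p.)
v1: (-4,0.5) → rotate → (-4.01172,0.39512) → ×s → (-4.63353,0.45636) → (-4.63,0.46)
v2: (-2.5,-3.5) → rotate → (-2.40752,-3.56424) → ×s → (-2.78069,-4.11670) → (-2.78,-4.12)
v3: (-0.5,-4.5) → rotate → (-0.38203,-4.51155) → ×s → (-0.44125,-5.21084) → (-0.44,-5.21)
v4: (1,-4.5) → rotate → (1.11745,-4.47228) → ×s → (1.29066,-5.16548) → (1.29,-5.17)
v5: (4,-0.5) → rotate → (4.01172,-0.39512) → ×s → (4.63353,-0.45636) → (4.63,-0.46)
v6: (5,1) → rotate → (4.97211,1.13054) → ×s → (5.74279,1.30578) → (5.74,1.31)
v7: (-4,3.5) → rotate → (-4.09025,3.39409) → ×s → (-4.72424,3.92018) → (-4.72,3.92)

Cross-section at z=0.5: (-4.63,0.46) (-2.78,-4.12) (-0.44,-5.21) (1.29,-5.17) (4.63,-0.46) (5.74,1.31) (-4.72,3.92)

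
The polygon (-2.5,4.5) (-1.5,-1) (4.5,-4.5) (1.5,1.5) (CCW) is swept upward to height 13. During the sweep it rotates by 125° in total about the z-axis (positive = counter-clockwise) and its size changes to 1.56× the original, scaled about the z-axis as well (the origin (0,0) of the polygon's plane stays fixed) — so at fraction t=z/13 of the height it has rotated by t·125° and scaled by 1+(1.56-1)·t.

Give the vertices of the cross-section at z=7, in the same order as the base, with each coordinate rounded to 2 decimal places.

t = z/height = 7/13 = 0.538462
s = 1 + (scale-1)·z/height = 1 + (1.56-1)·7/13 = 1.301538
θ = twist·z/height = 125°·7/13 = 67.3077° = 1.174741 rad
cos θ = 0.385782, sin θ = 0.922590 (intermediates below are computed at full precision and shown rounded to 5 d.p.)
v1: (-2.5,4.5) → rotate → (-5.11611,-0.57045) → ×s → (-6.65881,-0.74247) → (-6.66,-0.74)
v2: (-1.5,-1) → rotate → (0.34392,-1.76967) → ×s → (0.44762,-2.30329) → (0.45,-2.30)
v3: (4.5,-4.5) → rotate → (5.88767,2.41563) → ×s → (7.66303,3.14404) → (7.66,3.14)
v4: (1.5,1.5) → rotate → (-0.80521,1.96256) → ×s → (-1.04801,2.55434) → (-1.05,2.55)

Cross-section at z=7: (-6.66,-0.74) (0.45,-2.30) (7.66,3.14) (-1.05,2.55)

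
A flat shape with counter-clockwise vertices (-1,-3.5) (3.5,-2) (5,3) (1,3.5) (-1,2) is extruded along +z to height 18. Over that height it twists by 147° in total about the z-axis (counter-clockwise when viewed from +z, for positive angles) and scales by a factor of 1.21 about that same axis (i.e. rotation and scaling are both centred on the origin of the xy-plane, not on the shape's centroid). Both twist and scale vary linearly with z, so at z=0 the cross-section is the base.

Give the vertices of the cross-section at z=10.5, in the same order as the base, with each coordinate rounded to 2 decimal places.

Cross-section at z=10.5: (3.83,-1.41) (2.53,3.75) (-2.94,5.85) (-3.83,1.41) (-2.32,-0.95)

t = z/height = 10.5/18 = 0.583333
s = 1 + (scale-1)·z/height = 1 + (1.21-1)·10.5/18 = 1.122500
θ = twist·z/height = 147°·10.5/18 = 85.7500° = 1.496620 rad
cos θ = 0.074108, sin θ = 0.997250 (intermediates below are computed at full precision and shown rounded to 5 d.p.)
v1: (-1,-3.5) → rotate → (3.41627,-1.25663) → ×s → (3.83476,-1.41057) → (3.83,-1.41)
v2: (3.5,-2) → rotate → (2.25388,3.34216) → ×s → (2.52998,3.75157) → (2.53,3.75)
v3: (5,3) → rotate → (-2.62121,5.20858) → ×s → (-2.94231,5.84663) → (-2.94,5.85)
v4: (1,3.5) → rotate → (-3.41627,1.25663) → ×s → (-3.83476,1.41057) → (-3.83,1.41)
v5: (-1,2) → rotate → (-2.06861,-0.84903) → ×s → (-2.32201,-0.95304) → (-2.32,-0.95)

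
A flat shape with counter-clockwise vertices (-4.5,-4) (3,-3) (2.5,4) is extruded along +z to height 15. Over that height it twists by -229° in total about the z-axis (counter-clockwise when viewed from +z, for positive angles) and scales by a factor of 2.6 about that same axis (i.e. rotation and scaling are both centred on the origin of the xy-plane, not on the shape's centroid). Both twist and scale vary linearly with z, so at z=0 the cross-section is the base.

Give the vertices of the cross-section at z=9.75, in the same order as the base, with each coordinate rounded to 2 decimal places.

Cross-section at z=9.75: (3.64,11.73) (-8.40,2.07) (-0.14,-9.62)

t = z/height = 9.75/15 = 0.65
s = 1 + (scale-1)·z/height = 1 + (2.6-1)·9.75/15 = 2.040000
θ = twist·z/height = -229°·9.75/15 = -148.8500° = -2.597923 rad
cos θ = -0.855816, sin θ = -0.517280 (intermediates below are computed at full precision and shown rounded to 5 d.p.)
v1: (-4.5,-4) → rotate → (1.78205,5.75103) → ×s → (3.63538,11.73209) → (3.64,11.73)
v2: (3,-3) → rotate → (-4.11929,1.01561) → ×s → (-8.40335,2.07184) → (-8.40,2.07)
v3: (2.5,4) → rotate → (-0.07042,-4.71646) → ×s → (-0.14365,-9.62159) → (-0.14,-9.62)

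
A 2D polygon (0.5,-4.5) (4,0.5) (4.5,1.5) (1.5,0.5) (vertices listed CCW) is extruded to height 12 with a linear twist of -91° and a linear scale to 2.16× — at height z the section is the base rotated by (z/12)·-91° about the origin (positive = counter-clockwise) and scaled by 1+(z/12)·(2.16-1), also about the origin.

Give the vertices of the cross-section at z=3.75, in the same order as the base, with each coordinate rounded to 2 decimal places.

t = z/height = 3.75/12 = 0.3125
s = 1 + (scale-1)·z/height = 1 + (2.16-1)·3.75/12 = 1.362500
θ = twist·z/height = -91°·3.75/12 = -28.4375° = -0.496328 rad
cos θ = 0.879337, sin θ = -0.476200 (intermediates below are computed at full precision and shown rounded to 5 d.p.)
v1: (0.5,-4.5) → rotate → (-1.70323,-4.19512) → ×s → (-2.32065,-5.71585) → (-2.32,-5.72)
v2: (4,0.5) → rotate → (3.75545,-1.46513) → ×s → (5.11680,-1.99624) → (5.12,-2.00)
v3: (4.5,1.5) → rotate → (4.67132,-0.82389) → ×s → (6.36467,-1.12256) → (6.36,-1.12)
v4: (1.5,0.5) → rotate → (1.55711,-0.27463) → ×s → (2.12156,-0.37419) → (2.12,-0.37)

Cross-section at z=3.75: (-2.32,-5.72) (5.12,-2.00) (6.36,-1.12) (2.12,-0.37)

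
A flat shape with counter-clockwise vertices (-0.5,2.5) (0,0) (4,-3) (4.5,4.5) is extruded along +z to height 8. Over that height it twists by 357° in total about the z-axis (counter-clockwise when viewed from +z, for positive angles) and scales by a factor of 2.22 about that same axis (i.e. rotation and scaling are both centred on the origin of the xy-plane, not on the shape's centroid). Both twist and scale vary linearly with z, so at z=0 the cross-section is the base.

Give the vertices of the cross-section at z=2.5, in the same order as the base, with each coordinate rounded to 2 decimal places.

Cross-section at z=2.5: (-2.96,-1.91) (0.00,0.00) (1.82,6.66) (-8.06,3.50)

t = z/height = 2.5/8 = 0.3125
s = 1 + (scale-1)·z/height = 1 + (2.22-1)·2.5/8 = 1.381250
θ = twist·z/height = 357°·2.5/8 = 111.5625° = 1.947133 rad
cos θ = -0.367516, sin θ = 0.930017 (intermediates below are computed at full precision and shown rounded to 5 d.p.)
v1: (-0.5,2.5) → rotate → (-2.14129,-1.38380) → ×s → (-2.95765,-1.91137) → (-2.96,-1.91)
v2: (0,0) → rotate → (0.00000,0.00000) → ×s → (0.00000,0.00000) → (0.00,0.00)
v3: (4,-3) → rotate → (1.31999,4.82262) → ×s → (1.82323,6.66124) → (1.82,6.66)
v4: (4.5,4.5) → rotate → (-5.83890,2.53126) → ×s → (-8.06498,3.49630) → (-8.06,3.50)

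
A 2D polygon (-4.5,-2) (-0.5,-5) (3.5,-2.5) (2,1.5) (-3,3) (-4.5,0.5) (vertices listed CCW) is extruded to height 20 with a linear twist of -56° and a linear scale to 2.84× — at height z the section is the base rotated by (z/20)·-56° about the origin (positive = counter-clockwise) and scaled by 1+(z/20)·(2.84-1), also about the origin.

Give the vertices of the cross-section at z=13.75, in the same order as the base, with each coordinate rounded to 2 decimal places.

Cross-section at z=13.75: (-10.80,2.80) (-7.94,-8.16) (2.68,-9.37) (5.66,-0.16) (-1.09,9.55) (-7.27,7.23)

t = z/height = 13.75/20 = 0.6875
s = 1 + (scale-1)·z/height = 1 + (2.84-1)·13.75/20 = 2.265000
θ = twist·z/height = -56°·13.75/20 = -38.5000° = -0.671952 rad
cos θ = 0.782608, sin θ = -0.622515 (intermediates below are computed at full precision and shown rounded to 5 d.p.)
v1: (-4.5,-2) → rotate → (-4.76677,1.23610) → ×s → (-10.79672,2.79977) → (-10.80,2.80)
v2: (-0.5,-5) → rotate → (-3.50388,-3.60178) → ×s → (-7.93628,-8.15804) → (-7.94,-8.16)
v3: (3.5,-2.5) → rotate → (1.18284,-4.13532) → ×s → (2.67914,-9.36650) → (2.68,-9.37)
v4: (2,1.5) → rotate → (2.49899,-0.07112) → ×s → (5.66021,-0.16108) → (5.66,-0.16)
v5: (-3,3) → rotate → (-0.48028,4.21537) → ×s → (-1.08784,9.54781) → (-1.09,9.55)
v6: (-4.5,0.5) → rotate → (-3.21048,3.19262) → ×s → (-7.27174,7.23128) → (-7.27,7.23)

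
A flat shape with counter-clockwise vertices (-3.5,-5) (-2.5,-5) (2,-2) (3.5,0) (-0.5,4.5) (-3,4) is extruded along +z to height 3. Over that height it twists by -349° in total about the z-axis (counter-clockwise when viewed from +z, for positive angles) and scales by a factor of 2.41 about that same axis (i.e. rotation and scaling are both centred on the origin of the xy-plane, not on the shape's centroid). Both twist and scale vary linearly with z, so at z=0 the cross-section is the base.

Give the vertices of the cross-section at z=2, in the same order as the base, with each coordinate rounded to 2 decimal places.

t = z/height = 2/3 = 0.666667
s = 1 + (scale-1)·z/height = 1 + (2.41-1)·2/3 = 1.940000
θ = twist·z/height = -349°·2/3 = -232.6667° = -4.060799 rad
cos θ = -0.606451, sin θ = 0.795121 (intermediates below are computed at full precision and shown rounded to 5 d.p.)
v1: (-3.5,-5) → rotate → (6.09818,0.24933) → ×s → (11.83047,0.48371) → (11.83,0.48)
v2: (-2.5,-5) → rotate → (5.49173,1.04445) → ×s → (10.65396,2.02624) → (10.65,2.03)
v3: (2,-2) → rotate → (0.37734,2.80314) → ×s → (0.73204,5.43810) → (0.73,5.44)
v4: (3.5,0) → rotate → (-2.12258,2.78292) → ×s → (-4.11780,5.39887) → (-4.12,5.40)
v5: (-0.5,4.5) → rotate → (-3.27482,-3.12659) → ×s → (-6.35315,-6.06559) → (-6.35,-6.07)
v6: (-3,4) → rotate → (-1.36113,-4.81117) → ×s → (-2.64059,-9.33366) → (-2.64,-9.33)

Cross-section at z=2: (11.83,0.48) (10.65,2.03) (0.73,5.44) (-4.12,5.40) (-6.35,-6.07) (-2.64,-9.33)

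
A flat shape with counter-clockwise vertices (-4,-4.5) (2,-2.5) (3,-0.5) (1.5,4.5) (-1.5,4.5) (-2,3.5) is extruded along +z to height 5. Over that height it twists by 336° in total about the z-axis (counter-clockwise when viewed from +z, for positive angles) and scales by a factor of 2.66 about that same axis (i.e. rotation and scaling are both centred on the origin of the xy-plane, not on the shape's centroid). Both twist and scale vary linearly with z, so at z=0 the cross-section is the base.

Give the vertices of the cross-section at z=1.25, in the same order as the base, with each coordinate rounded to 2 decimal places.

t = z/height = 1.25/5 = 0.25
s = 1 + (scale-1)·z/height = 1 + (2.66-1)·1.25/5 = 1.415000
θ = twist·z/height = 336°·1.25/5 = 84.0000° = 1.466077 rad
cos θ = 0.104528, sin θ = 0.994522 (intermediates below are computed at full precision and shown rounded to 5 d.p.)
v1: (-4,-4.5) → rotate → (4.05723,-4.44847) → ×s → (5.74099,-6.29458) → (5.74,-6.29)
v2: (2,-2.5) → rotate → (2.69536,1.72772) → ×s → (3.81394,2.44473) → (3.81,2.44)
v3: (3,-0.5) → rotate → (0.81085,2.93130) → ×s → (1.14735,4.14779) → (1.15,4.15)
v4: (1.5,4.5) → rotate → (-4.31856,1.96216) → ×s → (-6.11076,2.77646) → (-6.11,2.78)
v5: (-1.5,4.5) → rotate → (-4.63214,-1.02140) → ×s → (-6.55448,-1.44529) → (-6.55,-1.45)
v6: (-2,3.5) → rotate → (-3.68988,-1.62319) → ×s → (-5.22119,-2.29682) → (-5.22,-2.30)

Cross-section at z=1.25: (5.74,-6.29) (3.81,2.44) (1.15,4.15) (-6.11,2.78) (-6.55,-1.45) (-5.22,-2.30)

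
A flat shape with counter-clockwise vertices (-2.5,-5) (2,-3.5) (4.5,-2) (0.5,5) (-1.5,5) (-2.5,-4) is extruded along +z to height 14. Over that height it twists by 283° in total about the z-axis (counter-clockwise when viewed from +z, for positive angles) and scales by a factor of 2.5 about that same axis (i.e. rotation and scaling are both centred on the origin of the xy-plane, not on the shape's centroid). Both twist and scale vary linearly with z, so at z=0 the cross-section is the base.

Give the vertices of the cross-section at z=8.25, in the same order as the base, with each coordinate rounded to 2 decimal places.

Cross-section at z=8.25: (6.74,8.09) (-2.16,7.28) (-7.39,5.61) (-3.07,-8.95) (0.59,-9.82) (6.31,6.26)

t = z/height = 8.25/14 = 0.589286
s = 1 + (scale-1)·z/height = 1 + (2.5-1)·8.25/14 = 1.883929
θ = twist·z/height = 283°·8.25/14 = 166.7679° = 2.910648 rad
cos θ = -0.973451, sin θ = 0.228897 (intermediates below are computed at full precision and shown rounded to 5 d.p.)
v1: (-2.5,-5) → rotate → (3.57811,4.29501) → ×s → (6.74091,8.09149) → (6.74,8.09)
v2: (2,-3.5) → rotate → (-1.14576,3.86487) → ×s → (-2.15853,7.28114) → (-2.16,7.28)
v3: (4.5,-2) → rotate → (-3.92273,2.97694) → ×s → (-7.39015,5.60834) → (-7.39,5.61)
v4: (0.5,5) → rotate → (-1.63121,-4.75280) → ×s → (-3.07308,-8.95394) → (-3.07,-8.95)
v5: (-1.5,5) → rotate → (0.31569,-5.21060) → ×s → (0.59474,-9.81640) → (0.59,-9.82)
v6: (-2.5,-4) → rotate → (3.34921,3.32156) → ×s → (6.30968,6.25758) → (6.31,6.26)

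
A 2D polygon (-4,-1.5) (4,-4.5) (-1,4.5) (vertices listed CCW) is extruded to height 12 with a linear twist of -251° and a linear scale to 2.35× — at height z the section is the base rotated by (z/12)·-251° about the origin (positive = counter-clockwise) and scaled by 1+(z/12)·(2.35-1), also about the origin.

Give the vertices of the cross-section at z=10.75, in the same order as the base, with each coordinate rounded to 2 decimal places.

t = z/height = 10.75/12 = 0.895833
s = 1 + (scale-1)·z/height = 1 + (2.35-1)·10.75/12 = 2.209375
θ = twist·z/height = -251°·10.75/12 = -224.8542° = -3.924446 rad
cos θ = -0.708904, sin θ = 0.705305 (intermediates below are computed at full precision and shown rounded to 5 d.p.)
v1: (-4,-1.5) → rotate → (3.89357,-1.75786) → ×s → (8.60237,-3.88378) → (8.60,-3.88)
v2: (4,-4.5) → rotate → (0.33825,6.01129) → ×s → (0.74733,13.28119) → (0.75,13.28)
v3: (-1,4.5) → rotate → (-2.46497,-3.89537) → ×s → (-5.44604,-8.60634) → (-5.45,-8.61)

Cross-section at z=10.75: (8.60,-3.88) (0.75,13.28) (-5.45,-8.61)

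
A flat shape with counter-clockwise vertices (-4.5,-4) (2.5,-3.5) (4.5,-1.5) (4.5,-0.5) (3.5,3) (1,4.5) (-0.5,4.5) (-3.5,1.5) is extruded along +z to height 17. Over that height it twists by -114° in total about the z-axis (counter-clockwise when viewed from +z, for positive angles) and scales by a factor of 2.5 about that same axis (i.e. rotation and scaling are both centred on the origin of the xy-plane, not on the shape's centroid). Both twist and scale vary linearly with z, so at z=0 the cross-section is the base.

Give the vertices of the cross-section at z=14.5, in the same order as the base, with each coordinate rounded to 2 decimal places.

Cross-section at z=14.5: (-7.75,11.32) (-8.63,-4.65) (-4.68,-9.75) (-2.42,-10.03) (5.78,-8.78) (9.89,-3.55) (10.32,-0.16) (4.40,7.48)

t = z/height = 14.5/17 = 0.852941
s = 1 + (scale-1)·z/height = 1 + (2.5-1)·14.5/17 = 2.279412
θ = twist·z/height = -114°·14.5/17 = -97.2353° = -1.697076 rad
cos θ = -0.125944, sin θ = -0.992037 (intermediates below are computed at full precision and shown rounded to 5 d.p.)
v1: (-4.5,-4) → rotate → (-3.40140,4.96795) → ×s → (-7.75319,11.32399) → (-7.75,11.32)
v2: (2.5,-3.5) → rotate → (-3.78699,-2.03929) → ×s → (-8.63211,-4.64838) → (-8.63,-4.65)
v3: (4.5,-1.5) → rotate → (-2.05481,-4.27525) → ×s → (-4.68375,-9.74506) → (-4.68,-9.75)
v4: (4.5,-0.5) → rotate → (-1.06277,-4.40120) → ×s → (-2.42249,-10.03214) → (-2.42,-10.03)
v5: (3.5,3) → rotate → (2.53531,-3.84996) → ×s → (5.77901,-8.77565) → (5.78,-8.78)
v6: (1,4.5) → rotate → (4.33822,-1.55879) → ×s → (9.88860,-3.55312) → (9.89,-3.55)
v7: (-0.5,4.5) → rotate → (4.52714,-0.07073) → ×s → (10.31922,-0.16122) → (10.32,-0.16)
v8: (-3.5,1.5) → rotate → (1.92886,3.28321) → ×s → (4.39667,7.48380) → (4.40,7.48)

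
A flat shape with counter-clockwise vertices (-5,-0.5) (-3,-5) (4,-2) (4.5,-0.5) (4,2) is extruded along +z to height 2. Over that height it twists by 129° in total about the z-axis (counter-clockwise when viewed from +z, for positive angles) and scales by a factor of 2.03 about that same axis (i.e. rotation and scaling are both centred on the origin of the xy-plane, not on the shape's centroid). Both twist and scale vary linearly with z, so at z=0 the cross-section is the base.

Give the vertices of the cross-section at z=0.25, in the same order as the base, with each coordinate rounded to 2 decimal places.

Cross-section at z=0.25: (-5.26,-2.11) (-1.69,-6.36) (4.96,-0.91) (5.04,0.87) (3.71,3.42)

t = z/height = 0.25/2 = 0.125
s = 1 + (scale-1)·z/height = 1 + (2.03-1)·0.25/2 = 1.128750
θ = twist·z/height = 129°·0.25/2 = 16.1250° = 0.281434 rad
cos θ = 0.960658, sin θ = 0.277734 (intermediates below are computed at full precision and shown rounded to 5 d.p.)
v1: (-5,-0.5) → rotate → (-4.66442,-1.86900) → ×s → (-5.26497,-2.10963) → (-5.26,-2.11)
v2: (-3,-5) → rotate → (-1.49330,-5.63649) → ×s → (-1.68557,-6.36219) → (-1.69,-6.36)
v3: (4,-2) → rotate → (4.39810,-0.81038) → ×s → (4.96436,-0.91472) → (4.96,-0.91)
v4: (4.5,-0.5) → rotate → (4.46183,0.76947) → ×s → (5.03629,0.86854) → (5.04,0.87)
v5: (4,2) → rotate → (3.28716,3.03225) → ×s → (3.71039,3.42265) → (3.71,3.42)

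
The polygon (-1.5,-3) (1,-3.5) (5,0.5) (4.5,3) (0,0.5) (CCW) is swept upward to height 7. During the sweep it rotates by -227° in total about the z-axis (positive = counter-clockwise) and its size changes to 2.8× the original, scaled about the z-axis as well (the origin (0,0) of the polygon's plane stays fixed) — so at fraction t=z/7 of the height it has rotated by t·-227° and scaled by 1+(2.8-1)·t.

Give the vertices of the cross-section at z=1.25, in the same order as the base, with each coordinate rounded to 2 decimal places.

Cross-section at z=1.25: (-4.08,-1.72) (-2.00,-4.37) (5.45,-3.79) (7.10,-0.85) (0.43,0.50)

t = z/height = 1.25/7 = 0.178571
s = 1 + (scale-1)·z/height = 1 + (2.8-1)·1.25/7 = 1.321429
θ = twist·z/height = -227°·1.25/7 = -40.5357° = -0.707482 rad
cos θ = 0.760001, sin θ = -0.649922 (intermediates below are computed at full precision and shown rounded to 5 d.p.)
v1: (-1.5,-3) → rotate → (-3.08977,-1.30512) → ×s → (-4.08291,-1.72462) → (-4.08,-1.72)
v2: (1,-3.5) → rotate → (-1.51473,-3.30993) → ×s → (-2.00160,-4.37383) → (-2.00,-4.37)
v3: (5,0.5) → rotate → (4.12497,-2.86961) → ×s → (5.45085,-3.79198) → (5.45,-3.79)
v4: (4.5,3) → rotate → (5.36977,-0.64465) → ×s → (7.09577,-0.85185) → (7.10,-0.85)
v5: (0,0.5) → rotate → (0.32496,0.38000) → ×s → (0.42941,0.50214) → (0.43,0.50)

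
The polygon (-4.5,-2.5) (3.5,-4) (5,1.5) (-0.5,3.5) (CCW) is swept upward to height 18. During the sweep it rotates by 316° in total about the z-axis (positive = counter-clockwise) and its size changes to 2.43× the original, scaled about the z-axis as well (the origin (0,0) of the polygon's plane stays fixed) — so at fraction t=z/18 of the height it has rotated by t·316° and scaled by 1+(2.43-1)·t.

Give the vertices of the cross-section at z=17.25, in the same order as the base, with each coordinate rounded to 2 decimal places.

Cross-section at z=17.25: (-10.76,5.75) (-3.47,-12.11) (9.41,-8.03) (6.33,5.49)

t = z/height = 17.25/18 = 0.958333
s = 1 + (scale-1)·z/height = 1 + (2.43-1)·17.25/18 = 2.370417
θ = twist·z/height = 316°·17.25/18 = 302.8333° = 5.285439 rad
cos θ = 0.542197, sin θ = -0.840251 (intermediates below are computed at full precision and shown rounded to 5 d.p.)
v1: (-4.5,-2.5) → rotate → (-4.54052,2.42564) → ×s → (-10.76291,5.74977) → (-10.76,5.75)
v2: (3.5,-4) → rotate → (-1.46332,-5.10967) → ×s → (-3.46867,-12.11204) → (-3.47,-12.11)
v3: (5,1.5) → rotate → (3.97136,-3.38796) → ×s → (9.41378,-8.03088) → (9.41,-8.03)
v4: (-0.5,3.5) → rotate → (2.66978,2.31782) → ×s → (6.32849,5.49419) → (6.33,5.49)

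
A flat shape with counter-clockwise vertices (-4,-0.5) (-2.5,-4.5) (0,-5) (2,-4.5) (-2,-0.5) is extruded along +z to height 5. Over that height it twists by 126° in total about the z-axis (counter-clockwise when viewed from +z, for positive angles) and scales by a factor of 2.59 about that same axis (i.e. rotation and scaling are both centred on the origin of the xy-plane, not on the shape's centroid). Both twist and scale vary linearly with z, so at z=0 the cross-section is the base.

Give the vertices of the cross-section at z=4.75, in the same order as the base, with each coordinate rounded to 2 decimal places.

Cross-section at z=4.75: (6.07,-8.10) (12.92,0.15) (10.90,6.22) (7.33,9.96) (3.58,-3.74)

t = z/height = 4.75/5 = 0.95
s = 1 + (scale-1)·z/height = 1 + (2.59-1)·4.75/5 = 2.510500
θ = twist·z/height = 126°·4.75/5 = 119.7000° = 2.089159 rad
cos θ = -0.495459, sin θ = 0.868632 (intermediates below are computed at full precision and shown rounded to 5 d.p.)
v1: (-4,-0.5) → rotate → (2.41615,-3.22680) → ×s → (6.06575,-8.10087) → (6.07,-8.10)
v2: (-2.5,-4.5) → rotate → (5.14749,0.05799) → ×s → (12.92277,0.14557) → (12.92,0.15)
v3: (0,-5) → rotate → (4.34316,2.47729) → ×s → (10.90350,6.21924) → (10.90,6.22)
v4: (2,-4.5) → rotate → (2.91792,3.96683) → ×s → (7.32545,9.95872) → (7.33,9.96)
v5: (-2,-0.5) → rotate → (1.42523,-1.48953) → ×s → (3.57805,-3.73947) → (3.58,-3.74)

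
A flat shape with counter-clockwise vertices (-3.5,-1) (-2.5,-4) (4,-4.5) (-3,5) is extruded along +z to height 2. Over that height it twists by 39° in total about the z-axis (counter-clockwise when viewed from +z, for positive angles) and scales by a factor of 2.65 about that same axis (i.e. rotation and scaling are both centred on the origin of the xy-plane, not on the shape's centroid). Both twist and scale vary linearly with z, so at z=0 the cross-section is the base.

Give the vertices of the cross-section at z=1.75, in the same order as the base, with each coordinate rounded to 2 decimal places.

Cross-section at z=1.75: (-5.71,-6.82) (0.43,-11.52) (14.26,-3.62) (-12.92,6.00)

t = z/height = 1.75/2 = 0.875
s = 1 + (scale-1)·z/height = 1 + (2.65-1)·1.75/2 = 2.443750
θ = twist·z/height = 39°·1.75/2 = 34.1250° = 0.595594 rad
cos θ = 0.827816, sin θ = 0.561000 (intermediates below are computed at full precision and shown rounded to 5 d.p.)
v1: (-3.5,-1) → rotate → (-2.33635,-2.79132) → ×s → (-5.70947,-6.82128) → (-5.71,-6.82)
v2: (-2.5,-4) → rotate → (0.17446,-4.71376) → ×s → (0.42634,-11.51926) → (0.43,-11.52)
v3: (4,-4.5) → rotate → (5.83576,-1.48117) → ×s → (14.26115,-3.61961) → (14.26,-3.62)
v4: (-3,5) → rotate → (-5.28845,2.45608) → ×s → (-12.92365,6.00204) → (-12.92,6.00)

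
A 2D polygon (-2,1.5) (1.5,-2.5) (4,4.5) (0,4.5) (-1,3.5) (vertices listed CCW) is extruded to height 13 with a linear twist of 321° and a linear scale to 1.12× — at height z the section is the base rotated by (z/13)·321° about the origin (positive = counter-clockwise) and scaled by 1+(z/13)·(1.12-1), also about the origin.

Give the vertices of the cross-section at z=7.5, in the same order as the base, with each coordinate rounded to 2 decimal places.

Cross-section at z=7.5: (2.27,-1.40) (-1.84,2.52) (-3.82,-5.18) (0.44,-4.79) (1.40,-3.63)

t = z/height = 7.5/13 = 0.576923
s = 1 + (scale-1)·z/height = 1 + (1.12-1)·7.5/13 = 1.069231
θ = twist·z/height = 321°·7.5/13 = 185.1923° = 3.232216 rad
cos θ = -0.995897, sin θ = -0.090499 (intermediates below are computed at full precision and shown rounded to 5 d.p.)
v1: (-2,1.5) → rotate → (2.12754,-1.31285) → ×s → (2.27483,-1.40374) → (2.27,-1.40)
v2: (1.5,-2.5) → rotate → (-1.72009,2.35399) → ×s → (-1.83918,2.51696) → (-1.84,2.52)
v3: (4,4.5) → rotate → (-3.57634,-4.84353) → ×s → (-3.82393,-5.17885) → (-3.82,-5.18)
v4: (0,4.5) → rotate → (0.40724,-4.48153) → ×s → (0.43544,-4.79179) → (0.44,-4.79)
v5: (-1,3.5) → rotate → (1.31264,-3.39514) → ×s → (1.40352,-3.63019) → (1.40,-3.63)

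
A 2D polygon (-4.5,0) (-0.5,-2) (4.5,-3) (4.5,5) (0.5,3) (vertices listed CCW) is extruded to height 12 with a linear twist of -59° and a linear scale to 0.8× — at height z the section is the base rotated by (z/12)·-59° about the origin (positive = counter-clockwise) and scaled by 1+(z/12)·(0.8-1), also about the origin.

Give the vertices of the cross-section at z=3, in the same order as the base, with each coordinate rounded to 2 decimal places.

Cross-section at z=3: (-4.13,1.09) (-0.94,-1.72) (3.41,-3.84) (5.34,3.51) (1.18,2.64)

t = z/height = 3/12 = 0.25
s = 1 + (scale-1)·z/height = 1 + (0.8-1)·3/12 = 0.950000
θ = twist·z/height = -59°·3/12 = -14.7500° = -0.257436 rad
cos θ = 0.967046, sin θ = -0.254602 (intermediates below are computed at full precision and shown rounded to 5 d.p.)
v1: (-4.5,0) → rotate → (-4.35171,1.14571) → ×s → (-4.13412,1.08842) → (-4.13,1.09)
v2: (-0.5,-2) → rotate → (-0.99273,-1.80679) → ×s → (-0.94309,-1.71645) → (-0.94,-1.72)
v3: (4.5,-3) → rotate → (3.58790,-4.04685) → ×s → (3.40851,-3.84450) → (3.41,-3.84)
v4: (4.5,5) → rotate → (5.62472,3.68952) → ×s → (5.34348,3.50504) → (5.34,3.51)
v5: (0.5,3) → rotate → (1.24733,2.77384) → ×s → (1.18496,2.63515) → (1.18,2.64)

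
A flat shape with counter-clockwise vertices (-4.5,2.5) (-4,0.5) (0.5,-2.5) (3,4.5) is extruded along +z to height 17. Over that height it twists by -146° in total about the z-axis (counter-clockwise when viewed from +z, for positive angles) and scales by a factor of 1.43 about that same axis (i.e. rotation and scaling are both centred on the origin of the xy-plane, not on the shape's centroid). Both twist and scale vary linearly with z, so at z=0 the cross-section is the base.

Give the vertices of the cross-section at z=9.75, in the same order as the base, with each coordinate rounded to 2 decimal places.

t = z/height = 9.75/17 = 0.573529
s = 1 + (scale-1)·z/height = 1 + (1.43-1)·9.75/17 = 1.246618
θ = twist·z/height = -146°·9.75/17 = -83.7353° = -1.461457 rad
cos θ = 0.109122, sin θ = -0.994028 (intermediates below are computed at full precision and shown rounded to 5 d.p.)
v1: (-4.5,2.5) → rotate → (1.99402,4.74593) → ×s → (2.48578,5.91636) → (2.49,5.92)
v2: (-4,0.5) → rotate → (0.06053,4.03067) → ×s → (0.07545,5.02471) → (0.08,5.02)
v3: (0.5,-2.5) → rotate → (-2.43051,-0.76982) → ×s → (-3.02992,-0.95967) → (-3.03,-0.96)
v4: (3,4.5) → rotate → (4.80049,-2.49104) → ×s → (5.98438,-3.10537) → (5.98,-3.11)

Cross-section at z=9.75: (2.49,5.92) (0.08,5.02) (-3.03,-0.96) (5.98,-3.11)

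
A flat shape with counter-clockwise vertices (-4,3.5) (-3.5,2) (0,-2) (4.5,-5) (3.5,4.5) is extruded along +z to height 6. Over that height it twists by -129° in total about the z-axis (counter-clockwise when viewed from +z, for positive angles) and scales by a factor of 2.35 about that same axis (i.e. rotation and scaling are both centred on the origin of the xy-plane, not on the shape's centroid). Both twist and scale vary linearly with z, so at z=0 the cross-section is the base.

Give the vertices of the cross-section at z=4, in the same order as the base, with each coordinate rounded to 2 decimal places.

t = z/height = 4/6 = 0.666667
s = 1 + (scale-1)·z/height = 1 + (2.35-1)·4/6 = 1.900000
θ = twist·z/height = -129°·4/6 = -86.0000° = -1.500983 rad
cos θ = 0.069756, sin θ = -0.997564 (intermediates below are computed at full precision and shown rounded to 5 d.p.)
v1: (-4,3.5) → rotate → (3.21245,4.23440) → ×s → (6.10365,8.04537) → (6.10,8.05)
v2: (-3.5,2) → rotate → (1.75098,3.63099) → ×s → (3.32686,6.89888) → (3.33,6.90)
v3: (0,-2) → rotate → (-1.99513,-0.13951) → ×s → (-3.79074,-0.26507) → (-3.79,-0.27)
v4: (4.5,-5) → rotate → (-4.67392,-4.83782) → ×s → (-8.88044,-9.19186) → (-8.88,-9.19)
v5: (3.5,4.5) → rotate → (4.73319,-3.17757) → ×s → (8.99305,-6.03738) → (8.99,-6.04)

Cross-section at z=4: (6.10,8.05) (3.33,6.90) (-3.79,-0.27) (-8.88,-9.19) (8.99,-6.04)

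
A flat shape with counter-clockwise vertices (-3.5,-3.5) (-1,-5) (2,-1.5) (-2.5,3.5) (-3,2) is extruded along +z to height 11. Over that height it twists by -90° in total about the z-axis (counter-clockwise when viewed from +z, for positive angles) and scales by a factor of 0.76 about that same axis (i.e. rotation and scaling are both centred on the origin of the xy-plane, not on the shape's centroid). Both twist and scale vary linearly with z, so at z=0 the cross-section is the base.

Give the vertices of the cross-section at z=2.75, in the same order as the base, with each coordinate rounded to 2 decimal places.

t = z/height = 2.75/11 = 0.25
s = 1 + (scale-1)·z/height = 1 + (0.76-1)·2.75/11 = 0.940000
θ = twist·z/height = -90°·2.75/11 = -22.5000° = -0.392699 rad
cos θ = 0.923880, sin θ = -0.382683 (intermediates below are computed at full precision and shown rounded to 5 d.p.)
v1: (-3.5,-3.5) → rotate → (-4.57297,-1.89419) → ×s → (-4.29859,-1.78054) → (-4.30,-1.78)
v2: (-1,-5) → rotate → (-2.83730,-4.23671) → ×s → (-2.66706,-3.98251) → (-2.67,-3.98)
v3: (2,-1.5) → rotate → (1.27373,-2.15119) → ×s → (1.19731,-2.02211) → (1.20,-2.02)
v4: (-2.5,3.5) → rotate → (-0.97031,4.19029) → ×s → (-0.91209,3.93887) → (-0.91,3.94)
v5: (-3,2) → rotate → (-2.00627,2.99581) → ×s → (-1.88590,2.81606) → (-1.89,2.82)

Cross-section at z=2.75: (-4.30,-1.78) (-2.67,-3.98) (1.20,-2.02) (-0.91,3.94) (-1.89,2.82)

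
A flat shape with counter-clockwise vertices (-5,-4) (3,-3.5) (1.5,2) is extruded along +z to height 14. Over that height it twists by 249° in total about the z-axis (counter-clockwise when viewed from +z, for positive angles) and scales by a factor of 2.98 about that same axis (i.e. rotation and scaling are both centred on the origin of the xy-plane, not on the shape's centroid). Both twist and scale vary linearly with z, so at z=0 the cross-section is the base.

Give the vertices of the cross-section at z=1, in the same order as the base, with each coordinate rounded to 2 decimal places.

t = z/height = 1/14 = 0.0714286
s = 1 + (scale-1)·z/height = 1 + (2.98-1)·1/14 = 1.141429
θ = twist·z/height = 249°·1/14 = 17.7857° = 0.310419 rad
cos θ = 0.952206, sin θ = 0.305458 (intermediates below are computed at full precision and shown rounded to 5 d.p.)
v1: (-5,-4) → rotate → (-3.53920,-5.33611) → ×s → (-4.03974,-6.09079) → (-4.04,-6.09)
v2: (3,-3.5) → rotate → (3.92572,-2.41635) → ×s → (4.48093,-2.75809) → (4.48,-2.76)
v3: (1.5,2) → rotate → (0.81739,2.36260) → ×s → (0.93300,2.69674) → (0.93,2.70)

Cross-section at z=1: (-4.04,-6.09) (4.48,-2.76) (0.93,2.70)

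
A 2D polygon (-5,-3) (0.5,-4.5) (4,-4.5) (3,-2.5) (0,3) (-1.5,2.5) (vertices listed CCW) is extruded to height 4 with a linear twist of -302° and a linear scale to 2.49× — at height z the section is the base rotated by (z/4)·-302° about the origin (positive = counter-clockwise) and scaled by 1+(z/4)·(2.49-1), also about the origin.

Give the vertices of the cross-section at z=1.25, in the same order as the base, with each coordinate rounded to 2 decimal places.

Cross-section at z=1.25: (-3.83,7.64) (-6.63,-0.23) (-7.02,-5.34) (-3.99,-4.10) (4.38,-0.34) (3.82,1.91)

t = z/height = 1.25/4 = 0.3125
s = 1 + (scale-1)·z/height = 1 + (2.49-1)·1.25/4 = 1.465625
θ = twist·z/height = -302°·1.25/4 = -94.3750° = -1.647154 rad
cos θ = -0.076284, sin θ = -0.997086 (intermediates below are computed at full precision and shown rounded to 5 d.p.)
v1: (-5,-3) → rotate → (-2.60984,5.21428) → ×s → (-3.82504,7.64218) → (-3.83,7.64)
v2: (0.5,-4.5) → rotate → (-4.52503,-0.15527) → ×s → (-6.63200,-0.22756) → (-6.63,-0.23)
v3: (4,-4.5) → rotate → (-4.79202,-3.64507) → ×s → (-7.02331,-5.34230) → (-7.02,-5.34)
v4: (3,-2.5) → rotate → (-2.72157,-2.80055) → ×s → (-3.98880,-4.10455) → (-3.99,-4.10)
v5: (0,3) → rotate → (2.99126,-0.22885) → ×s → (4.38406,-0.33541) → (4.38,-0.34)
v6: (-1.5,2.5) → rotate → (2.60714,1.30492) → ×s → (3.82109,1.91252) → (3.82,1.91)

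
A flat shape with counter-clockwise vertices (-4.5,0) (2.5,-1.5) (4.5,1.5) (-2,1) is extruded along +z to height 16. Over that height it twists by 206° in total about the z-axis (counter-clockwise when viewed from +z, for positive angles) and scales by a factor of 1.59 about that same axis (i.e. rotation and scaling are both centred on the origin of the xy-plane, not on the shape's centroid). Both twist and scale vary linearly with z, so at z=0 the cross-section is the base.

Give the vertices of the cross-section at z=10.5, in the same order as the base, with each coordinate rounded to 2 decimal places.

t = z/height = 10.5/16 = 0.65625
s = 1 + (scale-1)·z/height = 1 + (1.59-1)·10.5/16 = 1.387188
θ = twist·z/height = 206°·10.5/16 = 135.1875° = 2.359467 rad
cos θ = -0.709417, sin θ = 0.704789 (intermediates below are computed at full precision and shown rounded to 5 d.p.)
v1: (-4.5,0) → rotate → (3.19238,-3.17155) → ×s → (4.42842,-4.39954) → (4.43,-4.40)
v2: (2.5,-1.5) → rotate → (-0.71636,2.82610) → ×s → (-0.99372,3.92033) → (-0.99,3.92)
v3: (4.5,1.5) → rotate → (-4.24956,2.10743) → ×s → (-5.89494,2.92339) → (-5.89,2.92)
v4: (-2,1) → rotate → (0.71404,-2.11899) → ×s → (0.99051,-2.93944) → (0.99,-2.94)

Cross-section at z=10.5: (4.43,-4.40) (-0.99,3.92) (-5.89,2.92) (0.99,-2.94)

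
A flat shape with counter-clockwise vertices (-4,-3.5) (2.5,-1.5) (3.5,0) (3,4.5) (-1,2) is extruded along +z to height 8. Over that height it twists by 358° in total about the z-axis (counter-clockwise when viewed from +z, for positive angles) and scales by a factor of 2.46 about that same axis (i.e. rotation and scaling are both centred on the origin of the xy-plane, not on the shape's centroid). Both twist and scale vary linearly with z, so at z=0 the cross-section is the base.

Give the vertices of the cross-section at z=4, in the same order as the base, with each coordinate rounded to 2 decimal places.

t = z/height = 4/8 = 0.5
s = 1 + (scale-1)·z/height = 1 + (2.46-1)·4/8 = 1.730000
θ = twist·z/height = 358°·4/8 = 179.0000° = 3.124139 rad
cos θ = -0.999848, sin θ = 0.017452 (intermediates below are computed at full precision and shown rounded to 5 d.p.)
v1: (-4,-3.5) → rotate → (4.06047,3.42966) → ×s → (7.02462,5.93331) → (7.02,5.93)
v2: (2.5,-1.5) → rotate → (-2.47344,1.54340) → ×s → (-4.27905,2.67009) → (-4.28,2.67)
v3: (3.5,0) → rotate → (-3.49947,0.06108) → ×s → (-6.05408,0.10567) → (-6.05,0.11)
v4: (3,4.5) → rotate → (-3.07808,-4.44696) → ×s → (-5.32508,-7.69324) → (-5.33,-7.69)
v5: (-1,2) → rotate → (0.96494,-2.01715) → ×s → (1.66935,-3.48967) → (1.67,-3.49)

Cross-section at z=4: (7.02,5.93) (-4.28,2.67) (-6.05,0.11) (-5.33,-7.69) (1.67,-3.49)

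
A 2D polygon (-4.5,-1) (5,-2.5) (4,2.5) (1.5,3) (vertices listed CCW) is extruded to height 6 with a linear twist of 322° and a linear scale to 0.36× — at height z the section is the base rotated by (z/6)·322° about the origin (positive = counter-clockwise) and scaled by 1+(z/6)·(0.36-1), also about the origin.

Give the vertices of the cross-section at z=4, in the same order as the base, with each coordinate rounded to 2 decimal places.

Cross-section at z=4: (1.80,1.94) (-3.17,-0.45) (-1.07,-2.48) (0.27,-1.90)

t = z/height = 4/6 = 0.666667
s = 1 + (scale-1)·z/height = 1 + (0.36-1)·4/6 = 0.573333
θ = twist·z/height = 322°·4/6 = 214.6667° = 3.746640 rad
cos θ = -0.822475, sin θ = -0.568801 (intermediates below are computed at full precision and shown rounded to 5 d.p.)
v1: (-4.5,-1) → rotate → (3.13234,3.38208) → ×s → (1.79587,1.93906) → (1.80,1.94)
v2: (5,-2.5) → rotate → (-5.53438,-0.78782) → ×s → (-3.17304,-0.45168) → (-3.17,-0.45)
v3: (4,2.5) → rotate → (-1.86790,-4.33139) → ×s → (-1.07093,-2.48333) → (-1.07,-2.48)
v4: (1.5,3) → rotate → (0.47269,-3.32063) → ×s → (0.27101,-1.90383) → (0.27,-1.90)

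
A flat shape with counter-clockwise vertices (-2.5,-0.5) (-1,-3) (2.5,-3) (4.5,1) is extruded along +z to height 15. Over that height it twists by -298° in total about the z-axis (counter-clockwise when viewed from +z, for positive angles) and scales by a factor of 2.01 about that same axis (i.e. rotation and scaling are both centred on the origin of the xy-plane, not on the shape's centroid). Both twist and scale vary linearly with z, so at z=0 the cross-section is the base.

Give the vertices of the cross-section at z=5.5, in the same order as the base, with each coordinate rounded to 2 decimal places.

t = z/height = 5.5/15 = 0.366667
s = 1 + (scale-1)·z/height = 1 + (2.01-1)·5.5/15 = 1.370333
θ = twist·z/height = -298°·5.5/15 = -109.2667° = -1.907063 rad
cos θ = -0.329965, sin θ = -0.943993 (intermediates below are computed at full precision and shown rounded to 5 d.p.)
v1: (-2.5,-0.5) → rotate → (0.35292,2.52497) → ×s → (0.48361,3.46004) → (0.48,3.46)
v2: (-1,-3) → rotate → (-2.50201,1.93389) → ×s → (-3.42859,2.65007) → (-3.43,2.65)
v3: (2.5,-3) → rotate → (-3.65689,-1.37009) → ×s → (-5.01116,-1.87748) → (-5.01,-1.88)
v4: (4.5,1) → rotate → (-0.54085,-4.57793) → ×s → (-0.74115,-6.27330) → (-0.74,-6.27)

Cross-section at z=5.5: (0.48,3.46) (-3.43,2.65) (-5.01,-1.88) (-0.74,-6.27)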